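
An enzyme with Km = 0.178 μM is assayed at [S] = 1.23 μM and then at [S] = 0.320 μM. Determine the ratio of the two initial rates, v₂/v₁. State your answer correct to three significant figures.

0.736

The fractional saturations are [S]/(Km+[S]) = 1.23/1.408 = 0.8736 and 0.320/0.4980 = 0.6426.
v₂/v₁ is just their ratio: 0.6426/0.8736 = 0.736.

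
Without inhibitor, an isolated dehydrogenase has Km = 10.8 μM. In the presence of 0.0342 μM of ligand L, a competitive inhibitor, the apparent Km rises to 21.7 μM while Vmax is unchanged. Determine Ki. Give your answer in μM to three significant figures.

Competitive: Km,app = α·Km with α = 1 + [I]/Ki.
α = Km,app/Km = 21.7/10.8 = 2.009.
Ki = [I]/(α − 1) = 0.0342/1.009 = 0.0339 μM.

0.0339 μM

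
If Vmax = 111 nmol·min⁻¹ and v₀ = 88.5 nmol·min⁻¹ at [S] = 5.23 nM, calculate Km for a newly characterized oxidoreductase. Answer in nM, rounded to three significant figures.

1.33 nM

From v = Vmax[S]/(Km+[S]), Km = [S](Vmax − v)/v.
Km = 5.23 × (111 − 88.5) / 88.5 = 117.7/88.5 = 1.33 nM.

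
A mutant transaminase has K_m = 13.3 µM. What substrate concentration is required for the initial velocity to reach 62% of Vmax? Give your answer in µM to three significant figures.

v/Vmax = [S]/(Km+[S]) = 0.62, so [S] = Km·0.62/(1 − 0.62) = 13.3 × 1.632.
[S] = 21.7 µM.

21.7 µM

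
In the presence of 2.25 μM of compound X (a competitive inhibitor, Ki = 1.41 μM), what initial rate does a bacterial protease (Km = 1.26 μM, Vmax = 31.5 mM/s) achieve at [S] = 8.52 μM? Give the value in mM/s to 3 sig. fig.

α = 1 + [I]/Ki = 1 + 2.25/1.41 = 2.596.
For a competitive inhibitor, Vmax is unchanged and the apparent Km becomes α·Km: Km,app = 3.27 μM, Vmax,app = 31.5 mM/s.
v = Vmax,app·[S]/(Km,app + [S]) = 31.5 × 8.52/(3.27 + 8.52) = 22.8 mM/s.

22.8 mM/s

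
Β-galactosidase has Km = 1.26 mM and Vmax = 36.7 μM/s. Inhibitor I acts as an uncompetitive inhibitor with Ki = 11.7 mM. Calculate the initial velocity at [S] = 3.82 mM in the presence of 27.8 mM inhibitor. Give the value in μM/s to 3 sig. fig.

9.90 μM/s

With α = 1 + [I]/Ki = 1 + 27.8/11.7 = 3.376, the uncompetitive rate law is v = (Vmax/α)·[S] / (Km/α + [S]).
v = (36.7/3.376)×3.82 / (1.26/3.376 + 3.82) = 41.53/4.193 = 9.90 μM/s.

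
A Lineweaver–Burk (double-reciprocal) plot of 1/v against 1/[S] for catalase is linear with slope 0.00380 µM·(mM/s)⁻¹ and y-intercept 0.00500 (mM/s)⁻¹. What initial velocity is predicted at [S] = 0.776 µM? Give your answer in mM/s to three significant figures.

101 mM/s

The y-intercept is 1/Vmax, so Vmax = 1/0.00500 = 200 mM/s.
The slope is Km/Vmax, so Km = 0.00380 × 200 = 0.760 µM.
Then v = 200 × 0.776/(0.760 + 0.776) = 101 mM/s.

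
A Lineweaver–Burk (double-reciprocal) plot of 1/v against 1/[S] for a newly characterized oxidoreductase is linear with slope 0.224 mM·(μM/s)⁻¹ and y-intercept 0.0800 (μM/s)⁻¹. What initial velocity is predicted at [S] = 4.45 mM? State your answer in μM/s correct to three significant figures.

7.67 μM/s

The y-intercept is 1/Vmax, so Vmax = 1/0.0800 = 12.5 μM/s.
The slope is Km/Vmax, so Km = 0.224 × 12.5 = 2.80 mM.
Then v = 12.5 × 4.45/(2.80 + 4.45) = 7.67 μM/s.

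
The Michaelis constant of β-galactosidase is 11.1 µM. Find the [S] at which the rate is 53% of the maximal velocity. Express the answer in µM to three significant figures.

12.5 µM

v/Vmax = [S]/(Km+[S]) = 0.53, so [S] = Km·0.53/(1 − 0.53) = 11.1 × 1.128.
[S] = 12.5 µM.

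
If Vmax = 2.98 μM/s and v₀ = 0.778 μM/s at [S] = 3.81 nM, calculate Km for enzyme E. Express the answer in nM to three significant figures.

10.8 nM

From v = Vmax[S]/(Km+[S]), Km = [S](Vmax − v)/v.
Km = 3.81 × (2.98 − 0.778) / 0.778 = 8.390/0.778 = 10.8 nM.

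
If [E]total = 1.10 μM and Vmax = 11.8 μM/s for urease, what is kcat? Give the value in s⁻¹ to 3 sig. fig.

kcat = Vmax/[E]total = 11.8 μM/s / 1.10 μM = 10.7 s⁻¹.

10.7 s⁻¹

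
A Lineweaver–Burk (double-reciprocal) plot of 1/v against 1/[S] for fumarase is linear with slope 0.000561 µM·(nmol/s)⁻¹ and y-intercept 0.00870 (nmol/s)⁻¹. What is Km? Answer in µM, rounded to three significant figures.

y-intercept = 1/Vmax ⇒ Vmax = 115 nmol/s; slope = Km/Vmax ⇒ Km = slope × Vmax.
Km = 0.000561 × 115 = 0.0645 µM.

0.0645 µM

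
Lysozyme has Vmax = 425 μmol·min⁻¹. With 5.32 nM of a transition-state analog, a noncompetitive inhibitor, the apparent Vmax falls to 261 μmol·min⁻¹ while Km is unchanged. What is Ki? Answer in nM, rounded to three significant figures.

Noncompetitive: Vmax,app = Vmax/α with α = 1 + [I]/Ki.
α = Vmax/Vmax,app = 425/261 = 1.628.
Since α = 1 + [I]/Ki, [I]/Ki = 1.628 − 1 = 0.6284 and Ki = 5.32/0.6284 = 8.47 nM.

8.47 nM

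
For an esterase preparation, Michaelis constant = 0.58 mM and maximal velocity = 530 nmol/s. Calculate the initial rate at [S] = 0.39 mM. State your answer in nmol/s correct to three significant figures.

v = Vmax·[S]/(Km + [S]) = 530 × 0.39 / (0.58 + 0.39)
  = 206.7 / 0.9700 = 213 nmol/s.

213 nmol/s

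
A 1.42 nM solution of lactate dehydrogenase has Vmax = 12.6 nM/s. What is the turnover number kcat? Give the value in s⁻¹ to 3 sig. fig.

8.87 s⁻¹

kcat = Vmax/[E]total = 12.6 nM/s / 1.42 nM = 8.87 s⁻¹.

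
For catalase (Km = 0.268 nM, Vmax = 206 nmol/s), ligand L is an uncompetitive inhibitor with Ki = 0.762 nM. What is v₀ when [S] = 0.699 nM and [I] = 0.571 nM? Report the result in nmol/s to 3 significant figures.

96.6 nmol/s

α = 1 + [I]/Ki = 1 + 0.571/0.762 = 1.749.
For an uncompetitive inhibitor, both parameters are divided by α, giving Vmax/α and Km/α: Km,app = 0.153 nM, Vmax,app = 118 nmol/s.
v = Vmax,app·[S]/(Km,app + [S]) = 118 × 0.699/(0.153 + 0.699) = 96.6 nmol/s.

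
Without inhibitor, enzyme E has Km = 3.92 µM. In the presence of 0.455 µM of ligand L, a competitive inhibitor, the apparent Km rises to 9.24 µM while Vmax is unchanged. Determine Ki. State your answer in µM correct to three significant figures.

Competitive: Km,app = α·Km with α = 1 + [I]/Ki.
α = Km,app/Km = 9.24/3.92 = 2.357.
Since α = 1 + [I]/Ki, [I]/Ki = 2.357 − 1 = 1.357 and Ki = 0.455/1.357 = 0.335 µM.

0.335 µM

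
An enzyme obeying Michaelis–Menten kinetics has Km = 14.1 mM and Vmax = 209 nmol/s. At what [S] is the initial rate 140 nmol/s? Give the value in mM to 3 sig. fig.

28.6 mM

Rearranging v = Vmax[S]/(Km+[S]) gives [S] = Km·v/(Vmax − v).
[S] = 14.1 × 140 / (209 − 140) = 1974/69.00 = 28.6 mM.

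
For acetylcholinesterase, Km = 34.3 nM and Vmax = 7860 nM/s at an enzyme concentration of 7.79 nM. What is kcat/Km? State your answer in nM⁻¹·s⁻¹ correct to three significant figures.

kcat = Vmax/[E]total = 7860/7.79 = 1010 s⁻¹.
kcat/Km = 1010/34.3 = 29.4 nM⁻¹·s⁻¹.

29.4 nM⁻¹·s⁻¹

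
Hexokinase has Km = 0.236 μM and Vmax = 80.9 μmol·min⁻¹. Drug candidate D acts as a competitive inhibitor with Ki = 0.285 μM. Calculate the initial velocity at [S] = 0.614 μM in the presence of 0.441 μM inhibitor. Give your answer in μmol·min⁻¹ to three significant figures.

With α = 1 + [I]/Ki = 1 + 0.441/0.285 = 2.547, the competitive rate law is v = Vmax[S] / (αKm + [S]).
v = 80.9×0.614 / (2.547×0.236 + 0.614) = 49.67/1.215 = 40.9 μmol·min⁻¹.

40.9 μmol·min⁻¹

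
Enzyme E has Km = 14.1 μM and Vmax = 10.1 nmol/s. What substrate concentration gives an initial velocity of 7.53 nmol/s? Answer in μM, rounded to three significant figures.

41.3 μM

Rearranging v = Vmax[S]/(Km+[S]) gives [S] = Km·v/(Vmax − v).
[S] = 14.1 × 7.53 / (10.1 − 7.53) = 106.2/2.570 = 41.3 μM.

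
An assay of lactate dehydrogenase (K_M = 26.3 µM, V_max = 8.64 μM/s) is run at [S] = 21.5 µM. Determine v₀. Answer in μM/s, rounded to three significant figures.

3.89 μM/s

v = Vmax·[S]/(Km + [S]) = 8.64 × 21.5 / (26.3 + 21.5)
  = 185.8 / 47.80 = 3.89 μM/s.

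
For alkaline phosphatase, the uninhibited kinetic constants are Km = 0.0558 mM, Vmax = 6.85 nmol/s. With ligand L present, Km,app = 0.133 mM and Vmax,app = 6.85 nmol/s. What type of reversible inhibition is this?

Km increases (0.0558 → 0.133 mM) while Vmax is unchanged — the hallmark of competitive inhibition.

competitive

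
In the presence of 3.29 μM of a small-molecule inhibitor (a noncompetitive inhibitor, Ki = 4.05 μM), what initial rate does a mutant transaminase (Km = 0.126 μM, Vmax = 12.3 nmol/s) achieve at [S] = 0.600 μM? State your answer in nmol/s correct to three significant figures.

5.61 nmol/s

With α = 1 + [I]/Ki = 1 + 3.29/4.05 = 1.812, the noncompetitive rate law is v = (Vmax/α)·[S] / (Km + [S]).
v = (12.3/1.812)×0.600 / (0.126 + 0.600) = 4.072/0.7260 = 5.61 nmol/s.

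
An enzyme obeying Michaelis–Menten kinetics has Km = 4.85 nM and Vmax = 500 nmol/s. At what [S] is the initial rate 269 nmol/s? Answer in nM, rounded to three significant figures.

Rearranging v = Vmax[S]/(Km+[S]) gives [S] = Km·v/(Vmax − v).
[S] = 4.85 × 269 / (500 − 269) = 1305/231.0 = 5.65 nM.

5.65 nM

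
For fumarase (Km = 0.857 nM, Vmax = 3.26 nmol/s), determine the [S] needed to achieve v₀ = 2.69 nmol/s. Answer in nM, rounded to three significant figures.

The required fractional saturation is v/Vmax = 2.69/3.26 = 0.8252.
Then [S]/(Km+[S]) = 0.8252 ⇒ [S] = 0.857 × 0.8252/(1 − 0.8252) = 4.04 nM.

4.04 nM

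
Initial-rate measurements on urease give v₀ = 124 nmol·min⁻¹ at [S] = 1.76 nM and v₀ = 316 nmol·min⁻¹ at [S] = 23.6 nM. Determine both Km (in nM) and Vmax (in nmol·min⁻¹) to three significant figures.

In reciprocal form, 1/v = (Km/Vmax)·(1/[S]) + 1/Vmax. The two points give (1/[S], 1/v) = (0.5682, 0.008065) and (0.04237, 0.003165).
Slope = (0.008065 − 0.003165)/(0.5682 − 0.04237) = 0.009319; intercept = 0.008065 − 0.009319×0.5682 = 0.002770.
Vmax = 1/intercept = 361 nmol·min⁻¹; Km = slope × Vmax = 0.009319 × 361 = 3.36 nM.

Km = 3.36 nM; Vmax = 361 nmol·min⁻¹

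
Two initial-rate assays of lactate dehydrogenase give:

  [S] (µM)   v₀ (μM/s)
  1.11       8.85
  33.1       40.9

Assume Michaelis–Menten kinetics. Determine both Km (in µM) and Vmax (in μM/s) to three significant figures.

Km = 4.76 µM; Vmax = 46.8 μM/s

In reciprocal form, 1/v = (Km/Vmax)·(1/[S]) + 1/Vmax. The two points give (1/[S], 1/v) = (0.9009, 0.1130) and (0.03021, 0.02445).
Slope = (0.1130 − 0.02445)/(0.9009 − 0.03021) = 0.1017; intercept = 0.1130 − 0.1017×0.9009 = 0.02138.
Vmax = 1/intercept = 46.8 μM/s; Km = slope × Vmax = 0.1017 × 46.8 = 4.76 µM.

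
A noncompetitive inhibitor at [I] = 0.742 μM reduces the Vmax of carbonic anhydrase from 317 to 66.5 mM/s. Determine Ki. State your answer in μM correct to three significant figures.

Noncompetitive: Vmax,app = Vmax/α with α = 1 + [I]/Ki.
α = Vmax/Vmax,app = 317/66.5 = 4.767.
Since α = 1 + [I]/Ki, [I]/Ki = 4.767 − 1 = 3.767 and Ki = 0.742/3.767 = 0.197 μM.

0.197 μM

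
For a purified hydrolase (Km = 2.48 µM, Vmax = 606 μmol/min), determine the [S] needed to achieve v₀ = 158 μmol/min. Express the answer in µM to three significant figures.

The required fractional saturation is v/Vmax = 158/606 = 0.2607.
Then [S]/(Km+[S]) = 0.2607 ⇒ [S] = 2.48 × 0.2607/(1 − 0.2607) = 0.875 µM.

0.875 µM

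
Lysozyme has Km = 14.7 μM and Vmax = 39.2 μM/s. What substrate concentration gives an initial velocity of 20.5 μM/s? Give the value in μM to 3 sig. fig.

The required fractional saturation is v/Vmax = 20.5/39.2 = 0.5230.
Then [S]/(Km+[S]) = 0.5230 ⇒ [S] = 14.7 × 0.5230/(1 − 0.5230) = 16.1 μM.

16.1 μM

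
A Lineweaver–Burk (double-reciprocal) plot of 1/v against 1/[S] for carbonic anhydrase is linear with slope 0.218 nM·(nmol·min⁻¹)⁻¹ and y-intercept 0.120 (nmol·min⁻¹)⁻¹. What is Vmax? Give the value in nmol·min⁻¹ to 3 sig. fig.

8.33 nmol·min⁻¹

The y-intercept of a Lineweaver–Burk plot equals 1/Vmax, so Vmax = 1/0.120 = 8.33 nmol·min⁻¹.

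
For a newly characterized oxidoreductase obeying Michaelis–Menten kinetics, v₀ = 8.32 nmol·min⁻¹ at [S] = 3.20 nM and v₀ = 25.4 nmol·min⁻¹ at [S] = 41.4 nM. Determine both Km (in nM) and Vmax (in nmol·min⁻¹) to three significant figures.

From v = Vmax[S]/(Km+[S]), each point gives Vmax = v(Km+[S])/[S].
Equating: 8.32(Km+3.20)/3.20 = 25.4(Km+41.4)/41.4.
2.600·Km + 8.32 = 0.6135·Km + 25.4, so (2.600 − 0.6135)·Km = 25.4 − 8.32.
Km = 17.08/1.986 = 8.60 nM; then Vmax = 8.32(8.60+3.20)/3.20 = 30.7 nmol·min⁻¹.

Km = 8.60 nM; Vmax = 30.7 nmol·min⁻¹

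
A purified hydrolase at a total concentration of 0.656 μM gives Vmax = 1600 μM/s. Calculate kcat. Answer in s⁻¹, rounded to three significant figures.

kcat = Vmax/[E]total = 1600 μM/s / 0.656 μM = 2440 s⁻¹.

2440 s⁻¹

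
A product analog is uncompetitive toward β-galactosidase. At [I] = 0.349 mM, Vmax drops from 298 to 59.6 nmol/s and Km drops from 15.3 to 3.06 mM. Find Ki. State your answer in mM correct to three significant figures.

0.0872 mM

Uncompetitive: Vmax,app = Vmax/α (and Km,app = Km/α) with α = 1 + [I]/Ki.
α = Vmax/Vmax,app = 298/59.6 = 5.000.
Ki = [I]/(α − 1) = 0.349/4.000 = 0.0872 mM.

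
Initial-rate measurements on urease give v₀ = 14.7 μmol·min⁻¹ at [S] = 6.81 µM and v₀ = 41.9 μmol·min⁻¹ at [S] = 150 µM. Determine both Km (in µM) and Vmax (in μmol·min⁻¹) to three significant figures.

In reciprocal form, 1/v = (Km/Vmax)·(1/[S]) + 1/Vmax. The two points give (1/[S], 1/v) = (0.1468, 0.06803) and (0.006667, 0.02387).
Slope = (0.06803 − 0.02387)/(0.1468 − 0.006667) = 0.3150; intercept = 0.06803 − 0.3150×0.1468 = 0.02177.
Vmax = 1/intercept = 45.9 μmol·min⁻¹; Km = slope × Vmax = 0.3150 × 45.9 = 14.5 µM.

Km = 14.5 µM; Vmax = 45.9 μmol·min⁻¹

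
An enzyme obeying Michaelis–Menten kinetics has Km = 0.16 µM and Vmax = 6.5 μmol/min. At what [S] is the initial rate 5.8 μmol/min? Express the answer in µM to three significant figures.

Rearranging v = Vmax[S]/(Km+[S]) gives [S] = Km·v/(Vmax − v).
[S] = 0.16 × 5.8 / (6.5 − 5.8) = 0.9280/0.7000 = 1.33 µM.

1.33 µM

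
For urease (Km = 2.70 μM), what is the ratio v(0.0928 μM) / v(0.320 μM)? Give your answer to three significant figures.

0.314

The fractional saturations are [S]/(Km+[S]) = 0.320/3.020 = 0.1060 and 0.0928/2.793 = 0.03323.
v₂/v₁ is just their ratio: 0.03323/0.1060 = 0.314.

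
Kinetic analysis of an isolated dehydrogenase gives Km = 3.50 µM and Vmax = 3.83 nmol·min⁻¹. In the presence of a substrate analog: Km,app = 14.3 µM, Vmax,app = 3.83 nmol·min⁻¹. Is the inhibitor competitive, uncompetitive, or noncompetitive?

Km increases (3.50 → 14.3 µM) while Vmax is unchanged — the hallmark of competitive inhibition.

competitive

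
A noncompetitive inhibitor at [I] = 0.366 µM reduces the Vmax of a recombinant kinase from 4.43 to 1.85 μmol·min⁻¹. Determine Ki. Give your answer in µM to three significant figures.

0.262 µM

Noncompetitive: Vmax,app = Vmax/α with α = 1 + [I]/Ki.
α = Vmax/Vmax,app = 4.43/1.85 = 2.395.
Since α = 1 + [I]/Ki, [I]/Ki = 2.395 − 1 = 1.395 and Ki = 0.366/1.395 = 0.262 µM.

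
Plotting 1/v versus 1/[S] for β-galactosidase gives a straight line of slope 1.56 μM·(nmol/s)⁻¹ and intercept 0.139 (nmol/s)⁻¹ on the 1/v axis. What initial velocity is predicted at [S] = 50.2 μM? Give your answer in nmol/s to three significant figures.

5.88 nmol/s

The y-intercept is 1/Vmax, so Vmax = 1/0.139 = 7.19 nmol/s.
The slope is Km/Vmax, so Km = 1.56 × 7.19 = 11.2 μM.
Then v = 7.19 × 50.2/(11.2 + 50.2) = 5.88 nmol/s.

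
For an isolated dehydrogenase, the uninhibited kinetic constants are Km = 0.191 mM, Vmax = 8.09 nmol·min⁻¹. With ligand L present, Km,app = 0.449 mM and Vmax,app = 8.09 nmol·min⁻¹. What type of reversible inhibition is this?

Km increases (0.191 → 0.449 mM) while Vmax is unchanged — the hallmark of competitive inhibition.

competitive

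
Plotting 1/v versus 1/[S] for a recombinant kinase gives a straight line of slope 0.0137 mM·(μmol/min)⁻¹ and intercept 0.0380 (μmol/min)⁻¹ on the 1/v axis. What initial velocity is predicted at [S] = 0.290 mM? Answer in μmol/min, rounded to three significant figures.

11.7 μmol/min

The y-intercept is 1/Vmax, so Vmax = 1/0.0380 = 26.3 μmol/min.
The slope is Km/Vmax, so Km = 0.0137 × 26.3 = 0.361 mM.
Then v = 26.3 × 0.290/(0.361 + 0.290) = 11.7 μmol/min.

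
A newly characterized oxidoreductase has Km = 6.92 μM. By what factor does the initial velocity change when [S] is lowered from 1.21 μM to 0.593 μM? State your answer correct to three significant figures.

0.530

Since Vmax cancels, v₂/v₁ = [S]₂(Km+[S]₁) / [S]₁(Km+[S]₂).
= 0.593×(6.92+1.21) / (1.21×(6.92+0.593)) = 4.821/9.091 = 0.530.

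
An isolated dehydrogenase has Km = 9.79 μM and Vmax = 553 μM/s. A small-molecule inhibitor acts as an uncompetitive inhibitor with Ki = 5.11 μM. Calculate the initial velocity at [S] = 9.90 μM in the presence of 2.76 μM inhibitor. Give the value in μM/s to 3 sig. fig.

α = 1 + [I]/Ki = 1 + 2.76/5.11 = 1.540.
For an uncompetitive inhibitor, both parameters are divided by α, giving Vmax/α and Km/α: Km,app = 6.36 μM, Vmax,app = 359 μM/s.
v = Vmax,app·[S]/(Km,app + [S]) = 359 × 9.90/(6.36 + 9.90) = 219 μM/s.

219 μM/s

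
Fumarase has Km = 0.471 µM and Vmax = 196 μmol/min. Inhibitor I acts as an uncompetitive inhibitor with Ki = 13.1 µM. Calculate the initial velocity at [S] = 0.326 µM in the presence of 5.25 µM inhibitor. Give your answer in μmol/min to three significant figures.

α = 1 + [I]/Ki = 1 + 5.25/13.1 = 1.401.
For an uncompetitive inhibitor, both parameters are divided by α, giving Vmax/α and Km/α: Km,app = 0.336 µM, Vmax,app = 140 μmol/min.
v = Vmax,app·[S]/(Km,app + [S]) = 140 × 0.326/(0.336 + 0.326) = 68.9 μmol/min.

68.9 μmol/min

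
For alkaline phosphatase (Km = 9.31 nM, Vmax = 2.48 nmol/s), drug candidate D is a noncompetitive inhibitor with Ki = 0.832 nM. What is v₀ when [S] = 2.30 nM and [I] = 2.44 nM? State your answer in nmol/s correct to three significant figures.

0.125 nmol/s

α = 1 + [I]/Ki = 1 + 2.44/0.832 = 3.933.
For a noncompetitive inhibitor, Vmax is reduced to Vmax/α while Km is unchanged: Km,app = 9.31 nM, Vmax,app = 0.631 nmol/s.
v = Vmax,app·[S]/(Km,app + [S]) = 0.631 × 2.30/(9.31 + 2.30) = 0.125 nmol/s.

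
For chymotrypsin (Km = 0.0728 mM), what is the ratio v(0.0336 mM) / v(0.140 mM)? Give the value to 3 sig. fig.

0.480

The fractional saturations are [S]/(Km+[S]) = 0.140/0.2128 = 0.6579 and 0.0336/0.1064 = 0.3158.
v₂/v₁ is just their ratio: 0.3158/0.6579 = 0.480.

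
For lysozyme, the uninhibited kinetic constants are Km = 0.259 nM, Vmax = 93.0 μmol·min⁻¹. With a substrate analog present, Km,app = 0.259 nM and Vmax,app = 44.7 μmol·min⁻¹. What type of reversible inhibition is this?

noncompetitive

Vmax decreases (93.0 → 44.7 μmol·min⁻¹) while Km is unchanged — pure noncompetitive inhibition.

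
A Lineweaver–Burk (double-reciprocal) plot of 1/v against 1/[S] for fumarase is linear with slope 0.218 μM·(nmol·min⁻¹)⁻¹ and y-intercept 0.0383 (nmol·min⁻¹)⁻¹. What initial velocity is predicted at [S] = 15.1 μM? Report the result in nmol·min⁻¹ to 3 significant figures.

The y-intercept is 1/Vmax, so Vmax = 1/0.0383 = 26.1 nmol·min⁻¹.
The slope is Km/Vmax, so Km = 0.218 × 26.1 = 5.69 μM.
Then v = 26.1 × 15.1/(5.69 + 15.1) = 19.0 nmol·min⁻¹.

19.0 nmol·min⁻¹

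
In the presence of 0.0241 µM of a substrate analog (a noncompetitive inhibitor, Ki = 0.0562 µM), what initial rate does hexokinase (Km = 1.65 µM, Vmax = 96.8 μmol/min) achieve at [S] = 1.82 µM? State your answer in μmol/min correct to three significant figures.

35.5 μmol/min

α = 1 + [I]/Ki = 1 + 0.0241/0.0562 = 1.429.
For a noncompetitive inhibitor, Vmax is reduced to Vmax/α while Km is unchanged: Km,app = 1.65 µM, Vmax,app = 67.7 μmol/min.
v = Vmax,app·[S]/(Km,app + [S]) = 67.7 × 1.82/(1.65 + 1.82) = 35.5 μmol/min.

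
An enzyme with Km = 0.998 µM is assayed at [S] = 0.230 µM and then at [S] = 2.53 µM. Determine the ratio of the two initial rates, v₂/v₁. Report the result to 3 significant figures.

Since Vmax cancels, v₂/v₁ = [S]₂(Km+[S]₁) / [S]₁(Km+[S]₂).
= 2.53×(0.998+0.230) / (0.230×(0.998+2.53)) = 3.107/0.8114 = 3.83.

3.83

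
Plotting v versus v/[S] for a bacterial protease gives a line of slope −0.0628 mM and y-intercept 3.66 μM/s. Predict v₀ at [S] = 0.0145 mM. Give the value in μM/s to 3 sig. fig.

In the Eadie–Hofstee form v = Vmax − Km·(v/[S]), the slope is −Km and the intercept is Vmax, so Km = 0.0628 mM and Vmax = 3.66 μM/s.
v = 3.66 × 0.0145/(0.0628 + 0.0145) = 0.687 μM/s.

0.687 μM/s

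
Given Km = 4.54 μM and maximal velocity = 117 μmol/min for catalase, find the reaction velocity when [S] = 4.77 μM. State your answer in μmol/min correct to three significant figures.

59.9 μmol/min

v = Vmax·[S]/(Km + [S]) = 117 × 4.77 / (4.54 + 4.77)
  = 558.1 / 9.310 = 59.9 μmol/min.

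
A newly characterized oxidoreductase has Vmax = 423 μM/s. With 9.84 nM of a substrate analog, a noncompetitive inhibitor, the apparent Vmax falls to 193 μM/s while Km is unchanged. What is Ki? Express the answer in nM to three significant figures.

8.26 nM

Noncompetitive: Vmax,app = Vmax/α with α = 1 + [I]/Ki.
α = Vmax/Vmax,app = 423/193 = 2.192.
Ki = [I]/(α − 1) = 9.84/1.192 = 8.26 nM.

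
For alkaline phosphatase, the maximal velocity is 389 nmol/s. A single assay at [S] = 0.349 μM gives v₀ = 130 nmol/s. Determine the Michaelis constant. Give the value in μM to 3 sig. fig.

v/Vmax = 130/389 = 0.3342 = [S]/(Km+[S]).
So Km + [S] = [S]/0.3342 = 1.044 μM, giving Km = 1.044 − 0.349 = 0.695 μM.

0.695 μM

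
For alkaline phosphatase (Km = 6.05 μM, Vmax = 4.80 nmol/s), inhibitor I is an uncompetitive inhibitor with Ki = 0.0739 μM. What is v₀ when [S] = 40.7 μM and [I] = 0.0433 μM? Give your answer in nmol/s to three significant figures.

α = 1 + [I]/Ki = 1 + 0.0433/0.0739 = 1.586.
For an uncompetitive inhibitor, both parameters are divided by α, giving Vmax/α and Km/α: Km,app = 3.81 μM, Vmax,app = 3.03 nmol/s.
v = Vmax,app·[S]/(Km,app + [S]) = 3.03 × 40.7/(3.81 + 40.7) = 2.77 nmol/s.

2.77 nmol/s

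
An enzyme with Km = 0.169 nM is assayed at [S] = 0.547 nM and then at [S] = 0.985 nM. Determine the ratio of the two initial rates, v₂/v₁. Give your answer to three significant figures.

Since Vmax cancels, v₂/v₁ = [S]₂(Km+[S]₁) / [S]₁(Km+[S]₂).
= 0.985×(0.169+0.547) / (0.547×(0.169+0.985)) = 0.7053/0.6312 = 1.12.

1.12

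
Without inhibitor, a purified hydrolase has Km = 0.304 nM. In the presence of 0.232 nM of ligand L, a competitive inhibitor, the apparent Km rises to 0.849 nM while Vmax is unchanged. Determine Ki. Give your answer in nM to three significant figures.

0.129 nM

Competitive: Km,app = α·Km with α = 1 + [I]/Ki.
α = Km,app/Km = 0.849/0.304 = 2.793.
Ki = [I]/(α − 1) = 0.232/1.793 = 0.129 nM.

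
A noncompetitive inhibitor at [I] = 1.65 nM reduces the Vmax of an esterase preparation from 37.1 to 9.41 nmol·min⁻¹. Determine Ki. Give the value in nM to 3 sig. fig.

Noncompetitive: Vmax,app = Vmax/α with α = 1 + [I]/Ki.
α = Vmax/Vmax,app = 37.1/9.41 = 3.943.
Since α = 1 + [I]/Ki, [I]/Ki = 3.943 − 1 = 2.943 and Ki = 1.65/2.943 = 0.561 nM.

0.561 nM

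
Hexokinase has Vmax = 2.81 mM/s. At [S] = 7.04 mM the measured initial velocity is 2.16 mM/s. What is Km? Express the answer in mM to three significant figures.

2.12 mM

v/Vmax = 2.16/2.81 = 0.7687 = [S]/(Km+[S]).
So Km + [S] = [S]/0.7687 = 9.159 mM, giving Km = 9.159 − 7.04 = 2.12 mM.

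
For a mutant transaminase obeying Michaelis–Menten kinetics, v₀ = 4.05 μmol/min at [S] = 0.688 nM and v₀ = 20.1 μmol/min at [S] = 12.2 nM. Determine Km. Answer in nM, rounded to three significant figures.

In reciprocal form, 1/v = (Km/Vmax)·(1/[S]) + 1/Vmax. The two points give (1/[S], 1/v) = (1.453, 0.2469) and (0.08197, 0.04975).
Slope = (0.2469 − 0.04975)/(1.453 − 0.08197) = 0.1438; intercept = 0.2469 − 0.1438×1.453 = 0.03797.
Vmax = 1/intercept = 26.3 μmol/min; Km = slope × Vmax = 0.1438 × 26.3 = 3.79 nM.

3.79 nM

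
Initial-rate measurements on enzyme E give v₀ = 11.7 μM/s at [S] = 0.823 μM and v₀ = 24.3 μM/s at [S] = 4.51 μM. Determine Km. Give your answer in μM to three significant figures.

From v = Vmax[S]/(Km+[S]), each point gives Vmax = v(Km+[S])/[S].
Equating: 11.7(Km+0.823)/0.823 = 24.3(Km+4.51)/4.51.
14.22·Km + 11.7 = 5.388·Km + 24.3, so (14.22 − 5.388)·Km = 24.3 − 11.7.
Km = 12.60/8.828 = 1.43 μM; then Vmax = 11.7(1.43+0.823)/0.823 = 32.0 μM/s.

1.43 μM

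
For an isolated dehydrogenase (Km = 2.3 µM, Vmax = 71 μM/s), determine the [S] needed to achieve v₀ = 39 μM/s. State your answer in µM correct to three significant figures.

2.80 µM

Rearranging v = Vmax[S]/(Km+[S]) gives [S] = Km·v/(Vmax − v).
[S] = 2.3 × 39 / (71 − 39) = 89.70/32.00 = 2.80 µM.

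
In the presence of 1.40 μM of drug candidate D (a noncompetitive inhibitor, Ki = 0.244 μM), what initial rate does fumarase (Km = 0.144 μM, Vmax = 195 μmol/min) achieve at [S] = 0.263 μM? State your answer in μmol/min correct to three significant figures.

18.7 μmol/min

With α = 1 + [I]/Ki = 1 + 1.40/0.244 = 6.738, the noncompetitive rate law is v = (Vmax/α)·[S] / (Km + [S]).
v = (195/6.738)×0.263 / (0.144 + 0.263) = 7.612/0.4070 = 18.7 μmol/min.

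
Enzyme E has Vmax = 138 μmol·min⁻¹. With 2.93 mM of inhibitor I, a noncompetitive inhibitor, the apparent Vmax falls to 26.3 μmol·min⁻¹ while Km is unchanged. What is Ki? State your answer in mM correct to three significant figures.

Noncompetitive: Vmax,app = Vmax/α with α = 1 + [I]/Ki.
α = Vmax/Vmax,app = 138/26.3 = 5.247.
Ki = [I]/(α − 1) = 2.93/4.247 = 0.690 mM.

0.690 mM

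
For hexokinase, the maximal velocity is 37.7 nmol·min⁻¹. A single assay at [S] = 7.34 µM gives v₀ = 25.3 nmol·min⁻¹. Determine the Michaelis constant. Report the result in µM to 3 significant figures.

From v = Vmax[S]/(Km+[S]), Km = [S](Vmax − v)/v.
Km = 7.34 × (37.7 − 25.3) / 25.3 = 91.02/25.3 = 3.60 µM.

3.60 µM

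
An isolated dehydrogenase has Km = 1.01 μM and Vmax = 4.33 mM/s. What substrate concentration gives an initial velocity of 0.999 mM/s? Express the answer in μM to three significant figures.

0.303 μM

The required fractional saturation is v/Vmax = 0.999/4.33 = 0.2307.
Then [S]/(Km+[S]) = 0.2307 ⇒ [S] = 1.01 × 0.2307/(1 − 0.2307) = 0.303 μM.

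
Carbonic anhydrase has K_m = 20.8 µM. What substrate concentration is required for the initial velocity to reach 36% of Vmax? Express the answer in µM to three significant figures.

v/Vmax = [S]/(Km+[S]) = 0.36, so [S] = Km·0.36/(1 − 0.36) = 20.8 × 0.5625.
[S] = 11.7 µM.

11.7 µM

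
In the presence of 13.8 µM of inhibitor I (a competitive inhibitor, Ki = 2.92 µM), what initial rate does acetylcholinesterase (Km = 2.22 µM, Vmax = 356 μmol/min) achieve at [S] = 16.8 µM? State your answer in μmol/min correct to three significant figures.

α = 1 + [I]/Ki = 1 + 13.8/2.92 = 5.726.
For a competitive inhibitor, Vmax is unchanged and the apparent Km becomes α·Km: Km,app = 12.7 µM, Vmax,app = 356 μmol/min.
v = Vmax,app·[S]/(Km,app + [S]) = 356 × 16.8/(12.7 + 16.8) = 203 μmol/min.

203 μmol/min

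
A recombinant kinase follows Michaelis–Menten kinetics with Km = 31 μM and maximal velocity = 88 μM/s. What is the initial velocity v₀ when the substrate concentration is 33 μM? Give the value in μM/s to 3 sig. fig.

45.4 μM/s

[S]/(Km+[S]) = 33/64.00 = 0.5156, the fractional saturation.
v = 0.5156 × Vmax = 0.5156 × 88 = 45.4 μM/s.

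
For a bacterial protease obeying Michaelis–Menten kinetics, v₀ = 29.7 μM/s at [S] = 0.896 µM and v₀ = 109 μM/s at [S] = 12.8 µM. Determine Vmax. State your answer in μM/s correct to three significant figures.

From v = Vmax[S]/(Km+[S]), each point gives Vmax = v(Km+[S])/[S].
Equating: 29.7(Km+0.896)/0.896 = 109(Km+12.8)/12.8.
33.15·Km + 29.7 = 8.516·Km + 109, so (33.15 − 8.516)·Km = 109 − 29.7.
Km = 79.30/24.63 = 3.22 µM; then Vmax = 29.7(3.22+0.896)/0.896 = 136 μM/s.

136 μM/s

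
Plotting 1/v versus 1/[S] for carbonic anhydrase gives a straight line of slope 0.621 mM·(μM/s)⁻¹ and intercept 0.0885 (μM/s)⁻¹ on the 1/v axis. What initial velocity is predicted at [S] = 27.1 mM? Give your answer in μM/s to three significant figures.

The y-intercept is 1/Vmax, so Vmax = 1/0.0885 = 11.3 μM/s.
The slope is Km/Vmax, so Km = 0.621 × 11.3 = 7.02 mM.
Then v = 11.3 × 27.1/(7.02 + 27.1) = 8.98 μM/s.

8.98 μM/s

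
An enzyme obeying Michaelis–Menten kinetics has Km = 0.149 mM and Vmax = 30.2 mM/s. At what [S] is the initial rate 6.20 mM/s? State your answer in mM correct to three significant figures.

0.0385 mM

Rearranging v = Vmax[S]/(Km+[S]) gives [S] = Km·v/(Vmax − v).
[S] = 0.149 × 6.20 / (30.2 − 6.20) = 0.9238/24.00 = 0.0385 mM.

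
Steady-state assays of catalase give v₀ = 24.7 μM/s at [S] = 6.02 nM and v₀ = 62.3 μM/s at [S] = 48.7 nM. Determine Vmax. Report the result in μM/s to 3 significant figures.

In reciprocal form, 1/v = (Km/Vmax)·(1/[S]) + 1/Vmax. The two points give (1/[S], 1/v) = (0.1661, 0.04049) and (0.02053, 0.01605).
Slope = (0.04049 − 0.01605)/(0.1661 − 0.02053) = 0.1678; intercept = 0.04049 − 0.1678×0.1661 = 0.01260.
Vmax = 1/intercept = 79.3 μM/s; Km = slope × Vmax = 0.1678 × 79.3 = 13.3 nM.

79.3 μM/s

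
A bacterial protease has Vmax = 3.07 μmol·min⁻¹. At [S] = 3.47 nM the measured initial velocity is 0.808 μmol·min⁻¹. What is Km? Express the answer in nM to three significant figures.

v/Vmax = 0.808/3.07 = 0.2632 = [S]/(Km+[S]).
So Km + [S] = [S]/0.2632 = 13.18 nM, giving Km = 13.18 − 3.47 = 9.71 nM.

9.71 nM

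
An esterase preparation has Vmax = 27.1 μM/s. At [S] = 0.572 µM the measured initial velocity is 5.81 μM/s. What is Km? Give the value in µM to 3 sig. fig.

2.10 µM

From v = Vmax[S]/(Km+[S]), Km = [S](Vmax − v)/v.
Km = 0.572 × (27.1 − 5.81) / 5.81 = 12.18/5.81 = 2.10 µM.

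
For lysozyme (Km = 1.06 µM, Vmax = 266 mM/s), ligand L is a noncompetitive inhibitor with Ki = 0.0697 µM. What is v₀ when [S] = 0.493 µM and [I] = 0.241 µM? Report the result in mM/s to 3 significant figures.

α = 1 + [I]/Ki = 1 + 0.241/0.0697 = 4.458.
For a noncompetitive inhibitor, Vmax is reduced to Vmax/α while Km is unchanged: Km,app = 1.06 µM, Vmax,app = 59.7 mM/s.
v = Vmax,app·[S]/(Km,app + [S]) = 59.7 × 0.493/(1.06 + 0.493) = 18.9 mM/s.

18.9 mM/s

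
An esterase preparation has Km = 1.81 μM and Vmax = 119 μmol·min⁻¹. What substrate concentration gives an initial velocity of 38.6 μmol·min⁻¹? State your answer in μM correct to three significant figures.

0.869 μM

Rearranging v = Vmax[S]/(Km+[S]) gives [S] = Km·v/(Vmax − v).
[S] = 1.81 × 38.6 / (119 − 38.6) = 69.87/80.40 = 0.869 μM.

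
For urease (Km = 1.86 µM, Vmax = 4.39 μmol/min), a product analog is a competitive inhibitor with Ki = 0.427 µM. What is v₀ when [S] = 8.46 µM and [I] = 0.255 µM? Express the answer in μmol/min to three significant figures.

3.25 μmol/min

α = 1 + [I]/Ki = 1 + 0.255/0.427 = 1.597.
For a competitive inhibitor, Vmax is unchanged and the apparent Km becomes α·Km: Km,app = 2.97 µM, Vmax,app = 4.39 μmol/min.
v = Vmax,app·[S]/(Km,app + [S]) = 4.39 × 8.46/(2.97 + 8.46) = 3.25 μmol/min.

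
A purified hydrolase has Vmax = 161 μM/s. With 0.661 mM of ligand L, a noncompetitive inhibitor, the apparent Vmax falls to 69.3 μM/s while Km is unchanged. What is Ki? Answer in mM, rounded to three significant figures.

0.500 mM

Noncompetitive: Vmax,app = Vmax/α with α = 1 + [I]/Ki.
α = Vmax/Vmax,app = 161/69.3 = 2.323.
Ki = [I]/(α − 1) = 0.661/1.323 = 0.500 mM.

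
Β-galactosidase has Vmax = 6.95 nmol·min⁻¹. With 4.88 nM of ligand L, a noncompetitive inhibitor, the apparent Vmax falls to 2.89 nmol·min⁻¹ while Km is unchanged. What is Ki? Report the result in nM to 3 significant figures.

3.47 nM

Noncompetitive: Vmax,app = Vmax/α with α = 1 + [I]/Ki.
α = Vmax/Vmax,app = 6.95/2.89 = 2.405.
Ki = [I]/(α − 1) = 4.88/1.405 = 3.47 nM.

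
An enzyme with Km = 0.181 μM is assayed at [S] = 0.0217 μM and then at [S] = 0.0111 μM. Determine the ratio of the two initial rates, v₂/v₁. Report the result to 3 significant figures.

Since Vmax cancels, v₂/v₁ = [S]₂(Km+[S]₁) / [S]₁(Km+[S]₂).
= 0.0111×(0.181+0.0217) / (0.0217×(0.181+0.0111)) = 0.002250/0.004169 = 0.540.

0.540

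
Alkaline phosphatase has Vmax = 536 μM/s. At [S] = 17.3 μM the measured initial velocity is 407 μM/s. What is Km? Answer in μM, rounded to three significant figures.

From v = Vmax[S]/(Km+[S]), Km = [S](Vmax − v)/v.
Km = 17.3 × (536 − 407) / 407 = 2232/407 = 5.48 μM.

5.48 μM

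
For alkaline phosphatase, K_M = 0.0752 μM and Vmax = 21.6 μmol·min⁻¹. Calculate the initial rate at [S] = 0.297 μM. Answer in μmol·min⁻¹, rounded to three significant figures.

17.2 μmol·min⁻¹

[S]/(Km+[S]) = 0.297/0.3722 = 0.7980, the fractional saturation.
v = 0.7980 × Vmax = 0.7980 × 21.6 = 17.2 μmol·min⁻¹.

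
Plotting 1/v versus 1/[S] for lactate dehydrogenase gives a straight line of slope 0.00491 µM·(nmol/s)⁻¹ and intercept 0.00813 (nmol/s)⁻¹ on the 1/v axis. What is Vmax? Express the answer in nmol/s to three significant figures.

The y-intercept of a Lineweaver–Burk plot equals 1/Vmax, so Vmax = 1/0.00813 = 123 nmol/s.

123 nmol/s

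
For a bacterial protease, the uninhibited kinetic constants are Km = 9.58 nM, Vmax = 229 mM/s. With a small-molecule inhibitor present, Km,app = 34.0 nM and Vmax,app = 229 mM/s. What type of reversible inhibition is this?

Km increases (9.58 → 34.0 nM) while Vmax is unchanged — the hallmark of competitive inhibition.

competitive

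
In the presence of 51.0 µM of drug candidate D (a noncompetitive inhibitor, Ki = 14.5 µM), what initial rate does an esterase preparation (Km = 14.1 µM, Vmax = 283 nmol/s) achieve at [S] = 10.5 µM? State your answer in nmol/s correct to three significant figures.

α = 1 + [I]/Ki = 1 + 51.0/14.5 = 4.517.
For a noncompetitive inhibitor, Vmax is reduced to Vmax/α while Km is unchanged: Km,app = 14.1 µM, Vmax,app = 62.6 nmol/s.
v = Vmax,app·[S]/(Km,app + [S]) = 62.6 × 10.5/(14.1 + 10.5) = 26.7 nmol/s.

26.7 nmol/s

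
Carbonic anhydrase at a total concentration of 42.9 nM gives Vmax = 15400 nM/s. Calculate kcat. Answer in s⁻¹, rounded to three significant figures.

359 s⁻¹

kcat = Vmax/[E]total = 15400 nM/s / 42.9 nM = 359 s⁻¹.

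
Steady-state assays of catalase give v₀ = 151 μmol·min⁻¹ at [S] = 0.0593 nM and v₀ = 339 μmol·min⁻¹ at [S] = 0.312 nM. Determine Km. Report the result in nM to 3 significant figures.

From v = Vmax[S]/(Km+[S]), each point gives Vmax = v(Km+[S])/[S].
Equating: 151(Km+0.0593)/0.0593 = 339(Km+0.312)/0.312.
2546·Km + 151 = 1087·Km + 339, so (2546 − 1087)·Km = 339 − 151.
Km = 188.0/1460 = 0.129 nM; then Vmax = 151(0.129+0.0593)/0.0593 = 479 μmol·min⁻¹.

0.129 nM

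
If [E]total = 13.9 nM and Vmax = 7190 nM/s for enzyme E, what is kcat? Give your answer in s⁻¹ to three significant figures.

kcat = Vmax/[E]total = 7190 nM/s / 13.9 nM = 517 s⁻¹.

517 s⁻¹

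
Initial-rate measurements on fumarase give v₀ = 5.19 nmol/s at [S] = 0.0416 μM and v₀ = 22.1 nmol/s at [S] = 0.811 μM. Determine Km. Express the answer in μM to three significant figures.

In reciprocal form, 1/v = (Km/Vmax)·(1/[S]) + 1/Vmax. The two points give (1/[S], 1/v) = (24.04, 0.1927) and (1.233, 0.04525).
Slope = (0.1927 − 0.04525)/(24.04 − 1.233) = 0.006465; intercept = 0.1927 − 0.006465×24.04 = 0.03728.
Vmax = 1/intercept = 26.8 nmol/s; Km = slope × Vmax = 0.006465 × 26.8 = 0.173 μM.

0.173 μM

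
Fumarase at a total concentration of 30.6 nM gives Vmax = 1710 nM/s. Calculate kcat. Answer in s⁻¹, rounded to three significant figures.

kcat = Vmax/[E]total = 1710 nM/s / 30.6 nM = 55.9 s⁻¹.

55.9 s⁻¹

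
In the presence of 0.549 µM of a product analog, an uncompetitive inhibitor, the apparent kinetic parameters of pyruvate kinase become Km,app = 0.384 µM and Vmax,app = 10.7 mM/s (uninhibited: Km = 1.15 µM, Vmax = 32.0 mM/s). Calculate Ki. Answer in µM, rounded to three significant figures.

0.276 µM

Uncompetitive: Vmax,app = Vmax/α (and Km,app = Km/α) with α = 1 + [I]/Ki.
α = Vmax/Vmax,app = 32.0/10.7 = 2.991.
Ki = [I]/(α − 1) = 0.549/1.991 = 0.276 µM.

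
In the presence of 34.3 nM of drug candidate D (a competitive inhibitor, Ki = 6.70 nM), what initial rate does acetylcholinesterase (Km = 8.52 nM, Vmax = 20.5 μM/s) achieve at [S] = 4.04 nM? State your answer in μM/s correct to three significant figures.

With α = 1 + [I]/Ki = 1 + 34.3/6.70 = 6.119, the competitive rate law is v = Vmax[S] / (αKm + [S]).
v = 20.5×4.04 / (6.119×8.52 + 4.04) = 82.82/56.18 = 1.47 μM/s.

1.47 μM/s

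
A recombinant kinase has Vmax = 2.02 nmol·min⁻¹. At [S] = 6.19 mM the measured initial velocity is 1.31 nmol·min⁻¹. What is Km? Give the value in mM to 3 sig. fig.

3.35 mM

From v = Vmax[S]/(Km+[S]), Km = [S](Vmax − v)/v.
Km = 6.19 × (2.02 − 1.31) / 1.31 = 4.395/1.31 = 3.35 mM.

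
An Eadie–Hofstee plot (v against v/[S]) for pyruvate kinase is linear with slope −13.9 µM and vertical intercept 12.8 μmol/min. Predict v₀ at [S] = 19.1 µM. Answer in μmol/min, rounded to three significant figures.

7.41 μmol/min

In the Eadie–Hofstee form v = Vmax − Km·(v/[S]), the slope is −Km and the intercept is Vmax, so Km = 13.9 µM and Vmax = 12.8 μmol/min.
v = 12.8 × 19.1/(13.9 + 19.1) = 7.41 μmol/min.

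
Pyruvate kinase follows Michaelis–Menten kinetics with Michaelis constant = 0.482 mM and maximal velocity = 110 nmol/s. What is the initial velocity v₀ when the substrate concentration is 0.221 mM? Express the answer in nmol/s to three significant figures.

v = Vmax·[S]/(Km + [S]) = 110 × 0.221 / (0.482 + 0.221)
  = 24.31 / 0.7030 = 34.6 nmol/s.

34.6 nmol/s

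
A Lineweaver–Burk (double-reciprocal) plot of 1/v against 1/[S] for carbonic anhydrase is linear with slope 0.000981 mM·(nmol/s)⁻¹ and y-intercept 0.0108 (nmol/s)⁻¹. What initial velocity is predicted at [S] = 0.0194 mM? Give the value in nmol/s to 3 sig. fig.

16.3 nmol/s

The y-intercept is 1/Vmax, so Vmax = 1/0.0108 = 92.6 nmol/s.
The slope is Km/Vmax, so Km = 0.000981 × 92.6 = 0.0908 mM.
Then v = 92.6 × 0.0194/(0.0908 + 0.0194) = 16.3 nmol/s.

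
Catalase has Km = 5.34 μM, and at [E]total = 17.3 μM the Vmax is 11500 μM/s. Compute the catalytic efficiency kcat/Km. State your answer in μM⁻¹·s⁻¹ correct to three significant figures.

kcat = Vmax/[E]total = 11500/17.3 = 665 s⁻¹.
kcat/Km = 665/5.34 = 124 μM⁻¹·s⁻¹.

124 μM⁻¹·s⁻¹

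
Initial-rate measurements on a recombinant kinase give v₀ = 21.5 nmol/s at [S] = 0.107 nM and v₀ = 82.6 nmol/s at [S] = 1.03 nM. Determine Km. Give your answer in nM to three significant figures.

0.506 nM

From v = Vmax[S]/(Km+[S]), each point gives Vmax = v(Km+[S])/[S].
Equating: 21.5(Km+0.107)/0.107 = 82.6(Km+1.03)/1.03.
200.9·Km + 21.5 = 80.19·Km + 82.6, so (200.9 − 80.19)·Km = 82.6 − 21.5.
Km = 61.10/120.7 = 0.506 nM; then Vmax = 21.5(0.506+0.107)/0.107 = 123 nmol/s.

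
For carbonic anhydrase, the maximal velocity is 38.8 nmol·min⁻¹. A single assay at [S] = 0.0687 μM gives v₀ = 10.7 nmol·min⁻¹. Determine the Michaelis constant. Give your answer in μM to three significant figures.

v/Vmax = 10.7/38.8 = 0.2758 = [S]/(Km+[S]).
So Km + [S] = [S]/0.2758 = 0.2491 μM, giving Km = 0.2491 − 0.0687 = 0.180 μM.

0.180 μM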